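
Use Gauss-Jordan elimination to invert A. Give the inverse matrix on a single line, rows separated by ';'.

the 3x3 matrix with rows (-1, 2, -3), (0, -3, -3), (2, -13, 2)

Gauss-Jordan on [A | I]:
R1 <- (1/-1)*R1:  [  1  -2   3  |  -1   0   0 ]
R3 <- R3 - (2)*R1:  [  0  -9  -4  |   2   0   1 ]
R2 <- (1/-3)*R2:  [    0     1     1  |     0  -1/3     0 ]
R1 <- R1 - (-2)*R2:  [    1     0     5  |    -1  -2/3     0 ]
R3 <- R3 - (-9)*R2:  [  0   0   5  |   2  -3   1 ]
R3 <- (1/5)*R3:  [    0     0     1  |   2/5  -3/5   1/5 ]
R1 <- R1 - (5)*R3:  [   1    0    0  |   -3  7/3   -1 ]
R2 <- R2 - (1)*R3:  [    0     1     0  |  -2/5  4/15  -1/5 ]
Right block of [I | A^{-1}] is the inverse:
[   -3   7/3    -1 ]
[ -2/5  4/15  -1/5 ]
[  2/5  -3/5   1/5 ]

inverse = [-3 7/3 -1; -2/5 4/15 -1/5; 2/5 -3/5 1/5]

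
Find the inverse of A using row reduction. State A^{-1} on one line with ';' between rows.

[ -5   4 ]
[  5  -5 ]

inverse = [-1 -4/5; -1 -1]

Gauss-Jordan on [A | I]:
R1 <- (1/-5)*R1:  [    1  -4/5  |  -1/5     0 ]
R2 <- R2 - (5)*R1:  [  0  -1  |   1   1 ]
R2 <- (1/-1)*R2:  [  0   1  |  -1  -1 ]
R1 <- R1 - (-4/5)*R2:  [    1     0  |    -1  -4/5 ]
Right block of [I | A^{-1}] is the inverse:
[ -1  -4/5 ]
[ -1    -1 ]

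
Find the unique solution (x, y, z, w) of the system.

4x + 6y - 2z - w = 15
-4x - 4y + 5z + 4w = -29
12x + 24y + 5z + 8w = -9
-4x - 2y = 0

Forward elimination on [A|b]:
R2 <- R2 - (-1)*R1:  [   0    2    3    3  -14 ]
R3 <- R3 - (3)*R1:  [   0    6   11   11  -54 ]
R4 <- R4 - (-1)*R1:  [  0   4  -2  -1  15 ]
R3 <- R3 - (3)*R2:  [   0    0    2    2  -12 ]
R4 <- R4 - (2)*R2:  [  0   0  -8  -7  43 ]
R4 <- R4 - (-4)*R3:  [  0   0   0   1  -5 ]
Row echelon form:
[ 4  6  -2  -1  |   15 ]
[ 0  2   3   3  |  -14 ]
[ 0  0   2   2  |  -12 ]
[ 0  0   0   1  |   -5 ]
Back-substitution:
w = (-5) / 1 = -5
z = (-12 - (2)*(-5)) / 2 = -1
y = (-14 - (3)*(-1) - (3)*(-5)) / 2 = 2
x = (15 - (6)*(2) - (-2)*(-1) - (-1)*(-5)) / 4 = -1

(-1, 2, -1, -5)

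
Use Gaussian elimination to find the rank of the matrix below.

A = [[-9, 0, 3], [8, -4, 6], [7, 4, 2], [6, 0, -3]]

Row reduction:
R2 <- R2 - (-8/9)*R1:  [    0    -4  26/3 ]
R3 <- R3 - (-7/9)*R1:  [    0     4  13/3 ]
R4 <- R4 - (-2/3)*R1:  [  0   0  -1 ]
R3 <- R3 - (-1)*R2:  [  0   0  13 ]
R4 <- R4 - (-1/13)*R3:  [ 0  0  0 ]
Row echelon form:
[ -9   0     3 ]
[  0  -4  26/3 ]
[  0   0    13 ]
[  0   0     0 ]
Nonzero rows / pivot columns: 3

rank(A) = 3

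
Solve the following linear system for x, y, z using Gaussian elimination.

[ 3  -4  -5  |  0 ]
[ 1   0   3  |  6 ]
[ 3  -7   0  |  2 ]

Forward elimination on [A|b]:
R2 <- R2 - (1/3)*R1:  [    0   4/3  14/3     6 ]
R3 <- R3 - (1)*R1:  [  0  -3   5   2 ]
R3 <- R3 - (-9/4)*R2:  [    0     0  31/2  31/2 ]
Row echelon form:
[ 3   -4    -5  |     0 ]
[ 0  4/3  14/3  |     6 ]
[ 0    0  31/2  |  31/2 ]
Back-substitution:
z = (31/2) / (31/2) = 1
y = (6 - (14/3)*(1)) / (4/3) = 1
x = (0 - (-4)*(1) - (-5)*(1)) / 3 = 3

(3, 1, 1)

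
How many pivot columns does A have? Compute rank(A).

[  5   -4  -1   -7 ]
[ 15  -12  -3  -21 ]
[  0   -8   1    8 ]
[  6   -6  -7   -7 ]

rank(A) = 3

Row reduction:
R2 <- R2 - (3)*R1:  [ 0  0  0  0 ]
R4 <- R4 - (6/5)*R1:  [     0   -6/5  -29/5    7/5 ]
R2 <-> R3   (pivot in column 2 was zero)
[ 5    -4     -1   -7 ]
[ 0    -8      1    8 ]
[ 0     0      0    0 ]
[ 0  -6/5  -29/5  7/5 ]
R4 <- R4 - (3/20)*R2:  [       0        0  -119/20      1/5 ]
R3 <-> R4   (pivot in column 3 was zero)
[ 5  -4       -1   -7 ]
[ 0  -8        1    8 ]
[ 0   0  -119/20  1/5 ]
[ 0   0        0    0 ]
Row echelon form:
[ 5  -4       -1   -7 ]
[ 0  -8        1    8 ]
[ 0   0  -119/20  1/5 ]
[ 0   0        0    0 ]
Nonzero rows / pivot columns: 3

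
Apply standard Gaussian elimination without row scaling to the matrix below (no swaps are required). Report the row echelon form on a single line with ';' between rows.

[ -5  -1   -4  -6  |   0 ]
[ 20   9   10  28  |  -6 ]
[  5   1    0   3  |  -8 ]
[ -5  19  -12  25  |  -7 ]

Forward elimination:
R2 <- R2 - (-4)*R1:  [  0   5  -6   4  -6 ]
R3 <- R3 - (-1)*R1:  [  0   0  -4  -3  -8 ]
R4 <- R4 - (1)*R1:  [  0  20  -8  31  -7 ]
R4 <- R4 - (4)*R2:  [  0   0  16  15  17 ]
R4 <- R4 - (-4)*R3:  [   0    0    0    3  -15 ]
Row echelon form:
[ -5  -1  -4  -6  |    0 ]
[  0   5  -6   4  |   -6 ]
[  0   0  -4  -3  |   -8 ]
[  0   0   0   3  |  -15 ]

REF = [-5 -1 -4 -6 0; 0 5 -6 4 -6; 0 0 -4 -3 -8; 0 0 0 3 -15]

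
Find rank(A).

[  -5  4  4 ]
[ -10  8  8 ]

Row reduction:
R2 <- R2 - (2)*R1:  [ 0  0  0 ]
Row echelon form:
[ -5  4  4 ]
[  0  0  0 ]
Nonzero rows / pivot columns: 1

rank(A) = 1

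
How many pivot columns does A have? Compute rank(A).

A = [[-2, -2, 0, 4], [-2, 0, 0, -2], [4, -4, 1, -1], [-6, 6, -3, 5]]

Row reduction:
R2 <- R2 - (1)*R1:  [  0   2   0  -6 ]
R3 <- R3 - (-2)*R1:  [  0  -8   1   7 ]
R4 <- R4 - (3)*R1:  [  0  12  -3  -7 ]
R3 <- R3 - (-4)*R2:  [   0    0    1  -17 ]
R4 <- R4 - (6)*R2:  [  0   0  -3  29 ]
R4 <- R4 - (-3)*R3:  [   0    0    0  -22 ]
Row echelon form:
[ -2  -2  0    4 ]
[  0   2  0   -6 ]
[  0   0  1  -17 ]
[  0   0  0  -22 ]
Nonzero rows / pivot columns: 4

rank(A) = 4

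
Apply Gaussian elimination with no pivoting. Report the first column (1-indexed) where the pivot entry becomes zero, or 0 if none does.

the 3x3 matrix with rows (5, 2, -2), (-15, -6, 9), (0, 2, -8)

Naive forward elimination:
R2 <- R2 - (-3)*R1:  [ 0  0  3 ]
Matrix at this point:
[ 5  2  -2 ]
[ 0  0   3 ]
[ 0  2  -8 ]
Pivot entry (2,2) is zero but row 3 has 2 in column 2 -> naive elimination stops; a row interchange (e.g. R2 <-> R3) would be required here.

first zero-pivot column = 2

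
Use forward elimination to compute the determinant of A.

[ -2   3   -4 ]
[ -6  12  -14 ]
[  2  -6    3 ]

det(A) = 18

Forward elimination:
R2 <- R2 - (3)*R1:  [  0   3  -2 ]
R3 <- R3 - (-1)*R1:  [  0  -3  -1 ]
R3 <- R3 - (-1)*R2:  [  0   0  -3 ]
Upper-triangular form:
[ -2  3  -4 ]
[  0  3  -2 ]
[  0  0  -3 ]
det(A) = (-1)^0 * (-2) * (3) * (-3) = 18  (0 row swaps -> sign +1)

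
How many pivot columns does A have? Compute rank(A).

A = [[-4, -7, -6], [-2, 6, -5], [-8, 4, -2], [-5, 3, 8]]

Row reduction:
R2 <- R2 - (1/2)*R1:  [    0  19/2    -2 ]
R3 <- R3 - (2)*R1:  [  0  18  10 ]
R4 <- R4 - (5/4)*R1:  [    0  47/4  31/2 ]
R3 <- R3 - (36/19)*R2:  [      0       0  262/19 ]
R4 <- R4 - (47/38)*R2:  [      0       0  683/38 ]
R4 <- R4 - (683/524)*R3:  [ 0  0  0 ]
Row echelon form:
[ -4    -7      -6 ]
[  0  19/2      -2 ]
[  0     0  262/19 ]
[  0     0       0 ]
Nonzero rows / pivot columns: 3

rank(A) = 3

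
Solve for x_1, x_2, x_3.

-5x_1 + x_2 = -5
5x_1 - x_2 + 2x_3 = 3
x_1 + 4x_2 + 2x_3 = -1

Forward elimination on [A|b]:
R2 <- R2 - (-1)*R1:  [  0   0   2  -2 ]
R3 <- R3 - (-1/5)*R1:  [    0  21/5     2    -2 ]
R2 <-> R3   (pivot in column 2 was zero)
[ -5     1  0  -5 ]
[  0  21/5  2  -2 ]
[  0     0  2  -2 ]
Row echelon form:
[ -5     1  0  |  -5 ]
[  0  21/5  2  |  -2 ]
[  0     0  2  |  -2 ]
Back-substitution:
x_3 = (-2) / 2 = -1
x_2 = (-2 - (2)*(-1)) / (21/5) = 0
x_1 = (-5 - (1)*(0)) / -5 = 1

(1, 0, -1)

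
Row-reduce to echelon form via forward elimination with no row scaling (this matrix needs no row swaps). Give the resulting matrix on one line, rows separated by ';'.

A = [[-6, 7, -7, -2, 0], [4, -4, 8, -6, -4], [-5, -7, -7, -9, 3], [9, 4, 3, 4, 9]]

REF = [-6 7 -7 -2 0; 0 2/3 10/3 -22/3 -4; 0 0 63 -297/2 -74; 0 0 0 -393/14 128/63]

Forward elimination:
R2 <- R2 - (-2/3)*R1:  [     0    2/3   10/3  -22/3     -4 ]
R3 <- R3 - (5/6)*R1:  [     0  -77/6   -7/6  -22/3      3 ]
R4 <- R4 - (-3/2)*R1:  [     0   29/2  -15/2      1      9 ]
R3 <- R3 - (-77/4)*R2:  [      0       0      63  -297/2     -74 ]
R4 <- R4 - (87/4)*R2:  [     0      0    -80  321/2     96 ]
R4 <- R4 - (-80/63)*R3:  [       0        0        0  -393/14   128/63 ]
Row echelon form:
[ -6    7    -7       -2       0 ]
[  0  2/3  10/3    -22/3      -4 ]
[  0    0    63   -297/2     -74 ]
[  0    0     0  -393/14  128/63 ]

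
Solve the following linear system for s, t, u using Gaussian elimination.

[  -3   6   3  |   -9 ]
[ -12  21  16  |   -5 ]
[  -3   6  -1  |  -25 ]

Forward elimination on [A|b]:
R2 <- R2 - (4)*R1:  [  0  -3   4  31 ]
R3 <- R3 - (1)*R1:  [   0    0   -4  -16 ]
Row echelon form:
[ -3   6   3  |   -9 ]
[  0  -3   4  |   31 ]
[  0   0  -4  |  -16 ]
Back-substitution:
u = (-16) / -4 = 4
t = (31 - (4)*(4)) / -3 = -5
s = (-9 - (6)*(-5) - (3)*(4)) / -3 = -3

(-3, -5, 4)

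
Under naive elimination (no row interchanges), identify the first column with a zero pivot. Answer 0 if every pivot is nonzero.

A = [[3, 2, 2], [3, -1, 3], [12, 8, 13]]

Naive forward elimination:
R2 <- R2 - (1)*R1:  [  0  -3   1 ]
R3 <- R3 - (4)*R1:  [ 0  0  5 ]
All pivots nonzero; naive elimination completes without hitting a zero pivot.

first zero-pivot column = 0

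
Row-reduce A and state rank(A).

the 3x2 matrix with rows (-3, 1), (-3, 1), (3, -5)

rank(A) = 2

Row reduction:
R2 <- R2 - (1)*R1:  [ 0  0 ]
R3 <- R3 - (-1)*R1:  [  0  -4 ]
R2 <-> R3   (pivot in column 2 was zero)
[ -3   1 ]
[  0  -4 ]
[  0   0 ]
Row echelon form:
[ -3   1 ]
[  0  -4 ]
[  0   0 ]
Nonzero rows / pivot columns: 2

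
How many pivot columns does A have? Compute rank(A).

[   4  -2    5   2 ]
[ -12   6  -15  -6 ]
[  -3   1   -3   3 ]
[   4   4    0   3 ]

rank(A) = 3

Row reduction:
R2 <- R2 - (-3)*R1:  [ 0  0  0  0 ]
R3 <- R3 - (-3/4)*R1:  [    0  -1/2   3/4   9/2 ]
R4 <- R4 - (1)*R1:  [  0   6  -5   1 ]
R2 <-> R3   (pivot in column 2 was zero)
[ 4    -2    5    2 ]
[ 0  -1/2  3/4  9/2 ]
[ 0     0    0    0 ]
[ 0     6   -5    1 ]
R4 <- R4 - (-12)*R2:  [  0   0   4  55 ]
R3 <-> R4   (pivot in column 3 was zero)
[ 4    -2    5    2 ]
[ 0  -1/2  3/4  9/2 ]
[ 0     0    4   55 ]
[ 0     0    0    0 ]
Row echelon form:
[ 4    -2    5    2 ]
[ 0  -1/2  3/4  9/2 ]
[ 0     0    4   55 ]
[ 0     0    0    0 ]
Nonzero rows / pivot columns: 3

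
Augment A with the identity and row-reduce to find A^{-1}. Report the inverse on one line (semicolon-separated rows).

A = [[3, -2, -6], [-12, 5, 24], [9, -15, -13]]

Gauss-Jordan on [A | I]:
R1 <- (1/3)*R1:  [    1  -2/3    -2  |   1/3     0     0 ]
R2 <- R2 - (-12)*R1:  [  0  -3   0  |   4   1   0 ]
R3 <- R3 - (9)*R1:  [  0  -9   5  |  -3   0   1 ]
R2 <- (1/-3)*R2:  [    0     1     0  |  -4/3  -1/3     0 ]
R1 <- R1 - (-2/3)*R2:  [    1     0    -2  |  -5/9  -2/9     0 ]
R3 <- R3 - (-9)*R2:  [   0    0    5  |  -15   -3    1 ]
R3 <- (1/5)*R3:  [    0     0     1  |    -3  -3/5   1/5 ]
R1 <- R1 - (-2)*R3:  [      1       0       0  |   -59/9  -64/45     2/5 ]
Right block of [I | A^{-1}] is the inverse:
[ -59/9  -64/45  2/5 ]
[  -4/3    -1/3    0 ]
[    -3    -3/5  1/5 ]

inverse = [-59/9 -64/45 2/5; -4/3 -1/3 0; -3 -3/5 1/5]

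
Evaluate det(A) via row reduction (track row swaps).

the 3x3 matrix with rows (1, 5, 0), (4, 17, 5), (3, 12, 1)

det(A) = 12

Forward elimination:
R2 <- R2 - (4)*R1:  [  0  -3   5 ]
R3 <- R3 - (3)*R1:  [  0  -3   1 ]
R3 <- R3 - (1)*R2:  [  0   0  -4 ]
Upper-triangular form:
[ 1   5   0 ]
[ 0  -3   5 ]
[ 0   0  -4 ]
det(A) = (-1)^0 * (1) * (-3) * (-4) = 12  (0 row swaps -> sign +1)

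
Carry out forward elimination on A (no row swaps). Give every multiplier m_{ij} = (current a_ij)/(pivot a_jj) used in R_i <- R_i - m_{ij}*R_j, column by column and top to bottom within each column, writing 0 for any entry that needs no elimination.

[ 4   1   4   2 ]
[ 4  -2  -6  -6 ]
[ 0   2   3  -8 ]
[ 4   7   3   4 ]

multipliers: 1, 0, 1, -2/3, -2, 63/11

Forward elimination:
R2 <- R2 - (1)*R1:  [   0   -3  -10   -8 ]
R3: entry in column 1 is already 0 -> m_{31} = 0 (no row operation needed)
R4 <- R4 - (1)*R1:  [  0   6  -1   2 ]
R3 <- R3 - (-2/3)*R2:  [     0      0  -11/3  -40/3 ]
R4 <- R4 - (-2)*R2:  [   0    0  -21  -14 ]
R4 <- R4 - (63/11)*R3:  [      0       0       0  686/11 ]
Multipliers (in order of application): m_{21} = 1, m_{31} = 0, m_{41} = 1, m_{32} = -2/3, m_{42} = -2, m_{43} = 63/11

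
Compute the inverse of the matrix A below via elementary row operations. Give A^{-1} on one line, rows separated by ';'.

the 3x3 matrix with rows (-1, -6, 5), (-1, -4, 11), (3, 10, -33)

Gauss-Jordan on [A | I]:
R1 <- (1/-1)*R1:  [  1   6  -5  |  -1   0   0 ]
R2 <- R2 - (-1)*R1:  [  0   2   6  |  -1   1   0 ]
R3 <- R3 - (3)*R1:  [   0   -8  -18  |    3    0    1 ]
R2 <- (1/2)*R2:  [    0     1     3  |  -1/2   1/2     0 ]
R1 <- R1 - (6)*R2:  [   1    0  -23  |    2   -3    0 ]
R3 <- R3 - (-8)*R2:  [  0   0   6  |  -1   4   1 ]
R3 <- (1/6)*R3:  [    0     0     1  |  -1/6   2/3   1/6 ]
R1 <- R1 - (-23)*R3:  [     1      0      0  |  -11/6   37/3   23/6 ]
R2 <- R2 - (3)*R3:  [    0     1     0  |     0  -3/2  -1/2 ]
Right block of [I | A^{-1}] is the inverse:
[ -11/6  37/3  23/6 ]
[     0  -3/2  -1/2 ]
[  -1/6   2/3   1/6 ]

inverse = [-11/6 37/3 23/6; 0 -3/2 -1/2; -1/6 2/3 1/6]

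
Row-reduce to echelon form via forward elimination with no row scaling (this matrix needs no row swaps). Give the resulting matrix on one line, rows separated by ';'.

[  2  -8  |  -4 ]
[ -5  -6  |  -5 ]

REF = [2 -8 -4; 0 -26 -15]

Forward elimination:
R2 <- R2 - (-5/2)*R1:  [   0  -26  -15 ]
Row echelon form:
[ 2   -8  |   -4 ]
[ 0  -26  |  -15 ]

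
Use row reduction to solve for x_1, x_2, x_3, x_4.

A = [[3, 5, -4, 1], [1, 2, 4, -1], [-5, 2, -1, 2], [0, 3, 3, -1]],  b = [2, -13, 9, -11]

(-1, -1, -2, 2)

Forward elimination on [A|b]:
R2 <- R2 - (1/3)*R1:  [     0    1/3   16/3   -4/3  -41/3 ]
R3 <- R3 - (-5/3)*R1:  [     0   31/3  -23/3   11/3   37/3 ]
R3 <- R3 - (31)*R2:  [    0     0  -173    45   436 ]
R4 <- R4 - (9)*R2:  [   0    0  -45   11  112 ]
R4 <- R4 - (45/173)*R3:  [        0         0         0  -122/173  -244/173 ]
Row echelon form:
[ 3    5    -4         1  |         2 ]
[ 0  1/3  16/3      -4/3  |     -41/3 ]
[ 0    0  -173        45  |       436 ]
[ 0    0     0  -122/173  |  -244/173 ]
Back-substitution:
x_4 = (-244/173) / (-122/173) = 2
x_3 = (436 - (45)*(2)) / -173 = -2
x_2 = (-41/3 - (16/3)*(-2) - (-4/3)*(2)) / (1/3) = -1
x_1 = (2 - (5)*(-1) - (-4)*(-2) - (1)*(2)) / 3 = -1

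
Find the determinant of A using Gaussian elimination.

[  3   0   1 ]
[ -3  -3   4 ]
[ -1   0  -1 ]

Forward elimination:
R2 <- R2 - (-1)*R1:  [  0  -3   5 ]
R3 <- R3 - (-1/3)*R1:  [    0     0  -2/3 ]
Upper-triangular form:
[ 3   0     1 ]
[ 0  -3     5 ]
[ 0   0  -2/3 ]
det(A) = (-1)^0 * (3) * (-3) * (-2/3) = 6  (0 row swaps -> sign +1)

det(A) = 6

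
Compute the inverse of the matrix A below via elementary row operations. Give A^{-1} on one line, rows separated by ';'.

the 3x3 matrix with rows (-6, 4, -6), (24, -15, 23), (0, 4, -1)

Gauss-Jordan on [A | I]:
R1 <- (1/-6)*R1:  [    1  -2/3     1  |  -1/6     0     0 ]
R2 <- R2 - (24)*R1:  [  0   1  -1  |   4   1   0 ]
R1 <- R1 - (-2/3)*R2:  [   1    0  1/3  |  5/2  2/3    0 ]
R3 <- R3 - (4)*R2:  [   0    0    3  |  -16   -4    1 ]
R3 <- (1/3)*R3:  [     0      0      1  |  -16/3   -4/3    1/3 ]
R1 <- R1 - (1/3)*R3:  [     1      0      0  |  77/18   10/9   -1/9 ]
R2 <- R2 - (-1)*R3:  [    0     1     0  |  -4/3  -1/3   1/3 ]
Right block of [I | A^{-1}] is the inverse:
[ 77/18  10/9  -1/9 ]
[  -4/3  -1/3   1/3 ]
[ -16/3  -4/3   1/3 ]

inverse = [77/18 10/9 -1/9; -4/3 -1/3 1/3; -16/3 -4/3 1/3]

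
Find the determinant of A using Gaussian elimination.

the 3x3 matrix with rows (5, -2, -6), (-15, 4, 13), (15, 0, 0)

Forward elimination:
R2 <- R2 - (-3)*R1:  [  0  -2  -5 ]
R3 <- R3 - (3)*R1:  [  0   6  18 ]
R3 <- R3 - (-3)*R2:  [ 0  0  3 ]
Upper-triangular form:
[ 5  -2  -6 ]
[ 0  -2  -5 ]
[ 0   0   3 ]
det(A) = (-1)^0 * (5) * (-2) * (3) = -30  (0 row swaps -> sign +1)

det(A) = -30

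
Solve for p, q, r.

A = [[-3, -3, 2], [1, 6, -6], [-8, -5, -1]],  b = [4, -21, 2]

Forward elimination on [A|b]:
R2 <- R2 - (-1/3)*R1:  [     0      5  -16/3  -59/3 ]
R3 <- R3 - (8/3)*R1:  [     0      3  -19/3  -26/3 ]
R3 <- R3 - (3/5)*R2:  [      0       0  -47/15   47/15 ]
Row echelon form:
[ -3  -3       2  |      4 ]
[  0   5   -16/3  |  -59/3 ]
[  0   0  -47/15  |  47/15 ]
Back-substitution:
r = (47/15) / (-47/15) = -1
q = (-59/3 - (-16/3)*(-1)) / 5 = -5
p = (4 - (-3)*(-5) - (2)*(-1)) / -3 = 3

(3, -5, -1)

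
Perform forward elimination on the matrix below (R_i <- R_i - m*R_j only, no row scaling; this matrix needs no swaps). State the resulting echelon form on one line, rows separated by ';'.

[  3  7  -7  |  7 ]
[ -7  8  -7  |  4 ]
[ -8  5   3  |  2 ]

REF = [3 7 -7 7; 0 73/3 -70/3 61/3; 0 0 513/73 65/73]

Forward elimination:
R2 <- R2 - (-7/3)*R1:  [     0   73/3  -70/3   61/3 ]
R3 <- R3 - (-8/3)*R1:  [     0   71/3  -47/3   62/3 ]
R3 <- R3 - (71/73)*R2:  [      0       0  513/73   65/73 ]
Row echelon form:
[ 3     7      -7  |      7 ]
[ 0  73/3   -70/3  |   61/3 ]
[ 0     0  513/73  |  65/73 ]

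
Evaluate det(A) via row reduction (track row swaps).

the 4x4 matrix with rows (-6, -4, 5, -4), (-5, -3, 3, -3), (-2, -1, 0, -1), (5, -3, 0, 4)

det(A) = 7

Forward elimination:
R2 <- R2 - (5/6)*R1:  [    0   1/3  -7/6   1/3 ]
R3 <- R3 - (1/3)*R1:  [    0   1/3  -5/3   1/3 ]
R4 <- R4 - (-5/6)*R1:  [     0  -19/3   25/6    2/3 ]
R3 <- R3 - (1)*R2:  [    0     0  -1/2     0 ]
R4 <- R4 - (-19)*R2:  [   0    0  -18    7 ]
R4 <- R4 - (36)*R3:  [ 0  0  0  7 ]
Upper-triangular form:
[ -6   -4     5   -4 ]
[  0  1/3  -7/6  1/3 ]
[  0    0  -1/2    0 ]
[  0    0     0    7 ]
det(A) = (-1)^0 * (-6) * (1/3) * (-1/2) * (7) = 7  (0 row swaps -> sign +1)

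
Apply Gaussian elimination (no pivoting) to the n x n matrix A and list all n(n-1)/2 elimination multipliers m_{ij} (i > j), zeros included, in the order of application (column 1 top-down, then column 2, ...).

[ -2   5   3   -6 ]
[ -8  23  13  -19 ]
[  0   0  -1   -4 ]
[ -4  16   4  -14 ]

multipliers: 4, 0, 2, 0, 2, 4

Forward elimination:
R2 <- R2 - (4)*R1:  [ 0  3  1  5 ]
R3: entry in column 1 is already 0 -> m_{31} = 0 (no row operation needed)
R4 <- R4 - (2)*R1:  [  0   6  -2  -2 ]
R3: entry in column 2 is already 0 -> m_{32} = 0 (no row operation needed)
R4 <- R4 - (2)*R2:  [   0    0   -4  -12 ]
R4 <- R4 - (4)*R3:  [ 0  0  0  4 ]
Multipliers (in order of application): m_{21} = 4, m_{31} = 0, m_{41} = 2, m_{32} = 0, m_{42} = 2, m_{43} = 4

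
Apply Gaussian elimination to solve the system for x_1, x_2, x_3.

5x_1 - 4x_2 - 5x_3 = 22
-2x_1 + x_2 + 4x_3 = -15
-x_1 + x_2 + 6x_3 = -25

Forward elimination on [A|b]:
R2 <- R2 - (-2/5)*R1:  [     0   -3/5      2  -31/5 ]
R3 <- R3 - (-1/5)*R1:  [      0     1/5       5  -103/5 ]
R3 <- R3 - (-1/3)*R2:  [     0      0   17/3  -68/3 ]
Row echelon form:
[ 5    -4    -5  |     22 ]
[ 0  -3/5     2  |  -31/5 ]
[ 0     0  17/3  |  -68/3 ]
Back-substitution:
x_3 = (-68/3) / (17/3) = -4
x_2 = (-31/5 - (2)*(-4)) / (-3/5) = -3
x_1 = (22 - (-4)*(-3) - (-5)*(-4)) / 5 = -2

(-2, -3, -4)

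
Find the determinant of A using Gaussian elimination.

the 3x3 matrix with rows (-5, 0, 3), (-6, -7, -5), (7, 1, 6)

Forward elimination:
R2 <- R2 - (6/5)*R1:  [     0     -7  -43/5 ]
R3 <- R3 - (-7/5)*R1:  [    0     1  51/5 ]
R3 <- R3 - (-1/7)*R2:  [      0       0  314/35 ]
Upper-triangular form:
[ -5   0       3 ]
[  0  -7   -43/5 ]
[  0   0  314/35 ]
det(A) = (-1)^0 * (-5) * (-7) * (314/35) = 314  (0 row swaps -> sign +1)

det(A) = 314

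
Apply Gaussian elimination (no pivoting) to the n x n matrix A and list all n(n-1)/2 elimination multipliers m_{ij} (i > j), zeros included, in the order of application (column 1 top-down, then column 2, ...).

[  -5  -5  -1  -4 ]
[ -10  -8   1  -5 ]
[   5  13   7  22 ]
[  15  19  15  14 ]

Forward elimination:
R2 <- R2 - (2)*R1:  [ 0  2  3  3 ]
R3 <- R3 - (-1)*R1:  [  0   8   6  18 ]
R4 <- R4 - (-3)*R1:  [  0   4  12   2 ]
R3 <- R3 - (4)*R2:  [  0   0  -6   6 ]
R4 <- R4 - (2)*R2:  [  0   0   6  -4 ]
R4 <- R4 - (-1)*R3:  [ 0  0  0  2 ]
Multipliers (in order of application): m_{21} = 2, m_{31} = -1, m_{41} = -3, m_{32} = 4, m_{42} = 2, m_{43} = -1

multipliers: 2, -1, -3, 4, 2, -1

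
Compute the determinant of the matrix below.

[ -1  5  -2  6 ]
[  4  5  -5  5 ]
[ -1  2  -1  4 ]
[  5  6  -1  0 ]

Forward elimination:
R2 <- R2 - (-4)*R1:  [   0   25  -13   29 ]
R3 <- R3 - (1)*R1:  [  0  -3   1  -2 ]
R4 <- R4 - (-5)*R1:  [   0   31  -11   30 ]
R3 <- R3 - (-3/25)*R2:  [      0       0  -14/25   37/25 ]
R4 <- R4 - (31/25)*R2:  [       0        0   128/25  -149/25 ]
R4 <- R4 - (-64/7)*R3:  [    0     0     0  53/7 ]
Upper-triangular form:
[ -1   5      -2      6 ]
[  0  25     -13     29 ]
[  0   0  -14/25  37/25 ]
[  0   0       0   53/7 ]
det(A) = (-1)^0 * (-1) * (25) * (-14/25) * (53/7) = 106  (0 row swaps -> sign +1)

det(A) = 106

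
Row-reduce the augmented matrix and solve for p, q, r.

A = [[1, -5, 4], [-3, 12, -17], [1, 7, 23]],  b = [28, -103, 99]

(-2, -2, 5)

Forward elimination on [A|b]:
R2 <- R2 - (-3)*R1:  [   0   -3   -5  -19 ]
R3 <- R3 - (1)*R1:  [  0  12  19  71 ]
R3 <- R3 - (-4)*R2:  [  0   0  -1  -5 ]
Row echelon form:
[ 1  -5   4  |   28 ]
[ 0  -3  -5  |  -19 ]
[ 0   0  -1  |   -5 ]
Back-substitution:
r = (-5) / -1 = 5
q = (-19 - (-5)*(5)) / -3 = -2
p = (28 - (-5)*(-2) - (4)*(5)) / 1 = -2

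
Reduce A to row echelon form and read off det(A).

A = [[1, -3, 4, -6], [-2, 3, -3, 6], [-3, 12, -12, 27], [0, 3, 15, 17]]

Forward elimination:
R2 <- R2 - (-2)*R1:  [  0  -3   5  -6 ]
R3 <- R3 - (-3)*R1:  [ 0  3  0  9 ]
R3 <- R3 - (-1)*R2:  [ 0  0  5  3 ]
R4 <- R4 - (-1)*R2:  [  0   0  20  11 ]
R4 <- R4 - (4)*R3:  [  0   0   0  -1 ]
Upper-triangular form:
[ 1  -3  4  -6 ]
[ 0  -3  5  -6 ]
[ 0   0  5   3 ]
[ 0   0  0  -1 ]
det(A) = (-1)^0 * (1) * (-3) * (5) * (-1) = 15  (0 row swaps -> sign +1)

det(A) = 15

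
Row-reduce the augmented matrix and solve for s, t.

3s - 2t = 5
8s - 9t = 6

(3, 2)

Forward elimination on [A|b]:
R2 <- R2 - (8/3)*R1:  [     0  -11/3  -22/3 ]
Row echelon form:
[ 3     -2  |      5 ]
[ 0  -11/3  |  -22/3 ]
Back-substitution:
t = (-22/3) / (-11/3) = 2
s = (5 - (-2)*(2)) / 3 = 3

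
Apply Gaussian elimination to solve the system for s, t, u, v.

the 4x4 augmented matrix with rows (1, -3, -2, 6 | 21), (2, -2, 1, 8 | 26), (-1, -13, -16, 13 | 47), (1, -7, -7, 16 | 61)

(4, 5, -4, 4)

Forward elimination on [A|b]:
R2 <- R2 - (2)*R1:  [   0    4    5   -4  -16 ]
R3 <- R3 - (-1)*R1:  [   0  -16  -18   19   68 ]
R4 <- R4 - (1)*R1:  [  0  -4  -5  10  40 ]
R3 <- R3 - (-4)*R2:  [ 0  0  2  3  4 ]
R4 <- R4 - (-1)*R2:  [  0   0   0   6  24 ]
Row echelon form:
[ 1  -3  -2   6  |   21 ]
[ 0   4   5  -4  |  -16 ]
[ 0   0   2   3  |    4 ]
[ 0   0   0   6  |   24 ]
Back-substitution:
v = (24) / 6 = 4
u = (4 - (3)*(4)) / 2 = -4
t = (-16 - (5)*(-4) - (-4)*(4)) / 4 = 5
s = (21 - (-3)*(5) - (-2)*(-4) - (6)*(4)) / 1 = 4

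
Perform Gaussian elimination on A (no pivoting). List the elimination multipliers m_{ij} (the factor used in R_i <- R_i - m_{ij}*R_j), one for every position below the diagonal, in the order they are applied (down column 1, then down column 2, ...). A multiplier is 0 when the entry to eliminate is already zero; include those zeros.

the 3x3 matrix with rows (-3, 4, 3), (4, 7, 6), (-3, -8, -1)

multipliers: -4/3, 1, -36/37

Forward elimination:
R2 <- R2 - (-4/3)*R1:  [    0  37/3    10 ]
R3 <- R3 - (1)*R1:  [   0  -12   -4 ]
R3 <- R3 - (-36/37)*R2:  [      0       0  212/37 ]
Multipliers (in order of application): m_{21} = -4/3, m_{31} = 1, m_{32} = -36/37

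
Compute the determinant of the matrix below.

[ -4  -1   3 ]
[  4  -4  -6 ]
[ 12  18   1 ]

Forward elimination:
R2 <- R2 - (-1)*R1:  [  0  -5  -3 ]
R3 <- R3 - (-3)*R1:  [  0  15  10 ]
R3 <- R3 - (-3)*R2:  [ 0  0  1 ]
Upper-triangular form:
[ -4  -1   3 ]
[  0  -5  -3 ]
[  0   0   1 ]
det(A) = (-1)^0 * (-4) * (-5) * (1) = 20  (0 row swaps -> sign +1)

det(A) = 20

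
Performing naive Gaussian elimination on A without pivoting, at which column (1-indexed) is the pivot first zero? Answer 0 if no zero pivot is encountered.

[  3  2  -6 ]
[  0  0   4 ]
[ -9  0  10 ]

first zero-pivot column = 2

Naive forward elimination:
R3 <- R3 - (-3)*R1:  [  0   6  -8 ]
Matrix at this point:
[ 3  2  -6 ]
[ 0  0   4 ]
[ 0  6  -8 ]
Pivot entry (2,2) is zero but row 3 has 6 in column 2 -> naive elimination stops; a row interchange (e.g. R2 <-> R3) would be required here.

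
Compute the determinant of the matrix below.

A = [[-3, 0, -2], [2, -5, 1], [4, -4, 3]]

det(A) = 9

Forward elimination:
R2 <- R2 - (-2/3)*R1:  [    0    -5  -1/3 ]
R3 <- R3 - (-4/3)*R1:  [   0   -4  1/3 ]
R3 <- R3 - (4/5)*R2:  [   0    0  3/5 ]
Upper-triangular form:
[ -3   0    -2 ]
[  0  -5  -1/3 ]
[  0   0   3/5 ]
det(A) = (-1)^0 * (-3) * (-5) * (3/5) = 9  (0 row swaps -> sign +1)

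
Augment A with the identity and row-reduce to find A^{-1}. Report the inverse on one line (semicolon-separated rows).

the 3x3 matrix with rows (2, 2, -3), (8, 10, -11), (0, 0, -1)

inverse = [5/2 -1/2 -2; -2 1/2 1/2; 0 0 -1]

Gauss-Jordan on [A | I]:
R1 <- (1/2)*R1:  [    1     1  -3/2  |   1/2     0     0 ]
R2 <- R2 - (8)*R1:  [  0   2   1  |  -4   1   0 ]
R2 <- (1/2)*R2:  [   0    1  1/2  |   -2  1/2    0 ]
R1 <- R1 - (1)*R2:  [    1     0    -2  |   5/2  -1/2     0 ]
R3 <- (1/-1)*R3:  [  0   0   1  |   0   0  -1 ]
R1 <- R1 - (-2)*R3:  [    1     0     0  |   5/2  -1/2    -2 ]
R2 <- R2 - (1/2)*R3:  [   0    1    0  |   -2  1/2  1/2 ]
Right block of [I | A^{-1}] is the inverse:
[ 5/2  -1/2   -2 ]
[  -2   1/2  1/2 ]
[   0     0   -1 ]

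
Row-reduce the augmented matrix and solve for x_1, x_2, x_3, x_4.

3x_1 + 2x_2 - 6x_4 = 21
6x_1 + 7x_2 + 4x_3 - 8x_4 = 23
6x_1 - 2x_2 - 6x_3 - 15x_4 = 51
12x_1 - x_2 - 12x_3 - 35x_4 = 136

(-5, 3, -2, -5)

Forward elimination on [A|b]:
R2 <- R2 - (2)*R1:  [   0    3    4    4  -19 ]
R3 <- R3 - (2)*R1:  [  0  -6  -6  -3   9 ]
R4 <- R4 - (4)*R1:  [   0   -9  -12  -11   52 ]
R3 <- R3 - (-2)*R2:  [   0    0    2    5  -29 ]
R4 <- R4 - (-3)*R2:  [  0   0   0   1  -5 ]
Row echelon form:
[ 3  2  0  -6  |   21 ]
[ 0  3  4   4  |  -19 ]
[ 0  0  2   5  |  -29 ]
[ 0  0  0   1  |   -5 ]
Back-substitution:
x_4 = (-5) / 1 = -5
x_3 = (-29 - (5)*(-5)) / 2 = -2
x_2 = (-19 - (4)*(-2) - (4)*(-5)) / 3 = 3
x_1 = (21 - (2)*(3) - (-6)*(-5)) / 3 = -5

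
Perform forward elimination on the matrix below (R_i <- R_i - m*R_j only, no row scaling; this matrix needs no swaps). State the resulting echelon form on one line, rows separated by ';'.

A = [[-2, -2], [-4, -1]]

Forward elimination:
R2 <- R2 - (2)*R1:  [ 0  3 ]
Row echelon form:
[ -2  -2 ]
[  0   3 ]

REF = [-2 -2; 0 3]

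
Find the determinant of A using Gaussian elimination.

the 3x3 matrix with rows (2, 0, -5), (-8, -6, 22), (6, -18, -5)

Forward elimination:
R2 <- R2 - (-4)*R1:  [  0  -6   2 ]
R3 <- R3 - (3)*R1:  [   0  -18   10 ]
R3 <- R3 - (3)*R2:  [ 0  0  4 ]
Upper-triangular form:
[ 2   0  -5 ]
[ 0  -6   2 ]
[ 0   0   4 ]
det(A) = (-1)^0 * (2) * (-6) * (4) = -48  (0 row swaps -> sign +1)

det(A) = -48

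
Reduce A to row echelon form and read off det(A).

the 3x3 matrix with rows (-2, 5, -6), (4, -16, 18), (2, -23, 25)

Forward elimination:
R2 <- R2 - (-2)*R1:  [  0  -6   6 ]
R3 <- R3 - (-1)*R1:  [   0  -18   19 ]
R3 <- R3 - (3)*R2:  [ 0  0  1 ]
Upper-triangular form:
[ -2   5  -6 ]
[  0  -6   6 ]
[  0   0   1 ]
det(A) = (-1)^0 * (-2) * (-6) * (1) = 12  (0 row swaps -> sign +1)

det(A) = 12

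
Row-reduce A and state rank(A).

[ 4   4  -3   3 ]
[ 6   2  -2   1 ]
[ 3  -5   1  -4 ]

rank(A) = 3

Row reduction:
R2 <- R2 - (3/2)*R1:  [    0    -4   5/2  -7/2 ]
R3 <- R3 - (3/4)*R1:  [     0     -8   13/4  -25/4 ]
R3 <- R3 - (2)*R2:  [    0     0  -7/4   3/4 ]
Row echelon form:
[ 4   4    -3     3 ]
[ 0  -4   5/2  -7/2 ]
[ 0   0  -7/4   3/4 ]
Nonzero rows / pivot columns: 3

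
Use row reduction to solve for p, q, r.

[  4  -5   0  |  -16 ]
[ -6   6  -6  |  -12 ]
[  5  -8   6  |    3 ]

(1, 4, 5)

Forward elimination on [A|b]:
R2 <- R2 - (-3/2)*R1:  [    0  -3/2    -6   -36 ]
R3 <- R3 - (5/4)*R1:  [    0  -7/4     6    23 ]
R3 <- R3 - (7/6)*R2:  [  0   0  13  65 ]
Row echelon form:
[ 4    -5   0  |  -16 ]
[ 0  -3/2  -6  |  -36 ]
[ 0     0  13  |   65 ]
Back-substitution:
r = (65) / 13 = 5
q = (-36 - (-6)*(5)) / (-3/2) = 4
p = (-16 - (-5)*(4)) / 4 = 1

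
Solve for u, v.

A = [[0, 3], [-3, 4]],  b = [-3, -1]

Forward elimination on [A|b]:
R1 <-> R2   (pivot in column 1 was zero)
[ -3  4  -1 ]
[  0  3  -3 ]
Row echelon form:
[ -3  4  |  -1 ]
[  0  3  |  -3 ]
Back-substitution:
v = (-3) / 3 = -1
u = (-1 - (4)*(-1)) / -3 = -1

(-1, -1)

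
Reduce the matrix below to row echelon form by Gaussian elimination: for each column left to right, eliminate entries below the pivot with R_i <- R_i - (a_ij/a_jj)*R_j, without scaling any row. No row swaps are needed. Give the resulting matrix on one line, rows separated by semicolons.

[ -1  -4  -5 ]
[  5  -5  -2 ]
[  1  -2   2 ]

REF = [-1 -4 -5; 0 -25 -27; 0 0 87/25]

Forward elimination:
R2 <- R2 - (-5)*R1:  [   0  -25  -27 ]
R3 <- R3 - (-1)*R1:  [  0  -6  -3 ]
R3 <- R3 - (6/25)*R2:  [     0      0  87/25 ]
Row echelon form:
[ -1   -4     -5 ]
[  0  -25    -27 ]
[  0    0  87/25 ]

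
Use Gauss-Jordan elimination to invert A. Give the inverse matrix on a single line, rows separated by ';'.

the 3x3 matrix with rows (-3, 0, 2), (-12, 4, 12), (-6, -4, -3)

inverse = [1 -2/9 -2/9; -3 7/12 1/3; 2 -1/3 -1/3]

Gauss-Jordan on [A | I]:
R1 <- (1/-3)*R1:  [    1     0  -2/3  |  -1/3     0     0 ]
R2 <- R2 - (-12)*R1:  [  0   4   4  |  -4   1   0 ]
R3 <- R3 - (-6)*R1:  [  0  -4  -7  |  -2   0   1 ]
R2 <- (1/4)*R2:  [   0    1    1  |   -1  1/4    0 ]
R3 <- R3 - (-4)*R2:  [  0   0  -3  |  -6   1   1 ]
R3 <- (1/-3)*R3:  [    0     0     1  |     2  -1/3  -1/3 ]
R1 <- R1 - (-2/3)*R3:  [    1     0     0  |     1  -2/9  -2/9 ]
R2 <- R2 - (1)*R3:  [    0     1     0  |    -3  7/12   1/3 ]
Right block of [I | A^{-1}] is the inverse:
[  1  -2/9  -2/9 ]
[ -3  7/12   1/3 ]
[  2  -1/3  -1/3 ]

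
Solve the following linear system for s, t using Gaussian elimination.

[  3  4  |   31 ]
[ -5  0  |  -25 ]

(5, 4)

Forward elimination on [A|b]:
R2 <- R2 - (-5/3)*R1:  [    0  20/3  80/3 ]
Row echelon form:
[ 3     4  |    31 ]
[ 0  20/3  |  80/3 ]
Back-substitution:
t = (80/3) / (20/3) = 4
s = (31 - (4)*(4)) / 3 = 5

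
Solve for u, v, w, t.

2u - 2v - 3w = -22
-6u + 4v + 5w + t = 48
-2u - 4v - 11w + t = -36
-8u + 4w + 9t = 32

Forward elimination on [A|b]:
R2 <- R2 - (-3)*R1:  [   0   -2   -4    1  -18 ]
R3 <- R3 - (-1)*R1:  [   0   -6  -14    1  -58 ]
R4 <- R4 - (-4)*R1:  [   0   -8   -8    9  -56 ]
R3 <- R3 - (3)*R2:  [  0   0  -2  -2  -4 ]
R4 <- R4 - (4)*R2:  [  0   0   8   5  16 ]
R4 <- R4 - (-4)*R3:  [  0   0   0  -3   0 ]
Row echelon form:
[ 2  -2  -3   0  |  -22 ]
[ 0  -2  -4   1  |  -18 ]
[ 0   0  -2  -2  |   -4 ]
[ 0   0   0  -3  |    0 ]
Back-substitution:
t = (0) / -3 = 0
w = (-4 - (-2)*(0)) / -2 = 2
v = (-18 - (-4)*(2) - (1)*(0)) / -2 = 5
u = (-22 - (-2)*(5) - (-3)*(2)) / 2 = -3

(-3, 5, 2, 0)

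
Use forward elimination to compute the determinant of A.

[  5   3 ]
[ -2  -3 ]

Forward elimination:
R2 <- R2 - (-2/5)*R1:  [    0  -9/5 ]
Upper-triangular form:
[ 5     3 ]
[ 0  -9/5 ]
det(A) = (-1)^0 * (5) * (-9/5) = -9  (0 row swaps -> sign +1)

det(A) = -9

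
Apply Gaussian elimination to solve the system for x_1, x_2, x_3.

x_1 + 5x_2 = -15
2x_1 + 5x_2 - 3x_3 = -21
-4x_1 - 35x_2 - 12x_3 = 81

Forward elimination on [A|b]:
R2 <- R2 - (2)*R1:  [  0  -5  -3   9 ]
R3 <- R3 - (-4)*R1:  [   0  -15  -12   21 ]
R3 <- R3 - (3)*R2:  [  0   0  -3  -6 ]
Row echelon form:
[ 1   5   0  |  -15 ]
[ 0  -5  -3  |    9 ]
[ 0   0  -3  |   -6 ]
Back-substitution:
x_3 = (-6) / -3 = 2
x_2 = (9 - (-3)*(2)) / -5 = -3
x_1 = (-15 - (5)*(-3)) / 1 = 0

(0, -3, 2)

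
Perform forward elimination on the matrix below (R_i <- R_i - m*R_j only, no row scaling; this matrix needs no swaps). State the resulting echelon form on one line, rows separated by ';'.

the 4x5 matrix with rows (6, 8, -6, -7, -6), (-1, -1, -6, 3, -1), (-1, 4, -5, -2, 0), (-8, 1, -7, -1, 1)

Forward elimination:
R2 <- R2 - (-1/6)*R1:  [    0   1/3    -7  11/6    -2 ]
R3 <- R3 - (-1/6)*R1:  [     0   16/3     -6  -19/6     -1 ]
R4 <- R4 - (-4/3)*R1:  [     0   35/3    -15  -31/3     -7 ]
R3 <- R3 - (16)*R2:  [     0      0    106  -65/2     31 ]
R4 <- R4 - (35)*R2:  [      0       0     230  -149/2      63 ]
R4 <- R4 - (115/53)*R3:  [       0        0        0  -211/53  -226/53 ]
Row echelon form:
[ 6    8   -6       -7       -6 ]
[ 0  1/3   -7     11/6       -2 ]
[ 0    0  106    -65/2       31 ]
[ 0    0    0  -211/53  -226/53 ]

REF = [6 8 -6 -7 -6; 0 1/3 -7 11/6 -2; 0 0 106 -65/2 31; 0 0 0 -211/53 -226/53]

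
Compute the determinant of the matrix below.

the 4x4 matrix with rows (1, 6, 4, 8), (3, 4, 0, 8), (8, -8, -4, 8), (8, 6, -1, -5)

Forward elimination:
R2 <- R2 - (3)*R1:  [   0  -14  -12  -16 ]
R3 <- R3 - (8)*R1:  [   0  -56  -36  -56 ]
R4 <- R4 - (8)*R1:  [   0  -42  -33  -69 ]
R3 <- R3 - (4)*R2:  [  0   0  12   8 ]
R4 <- R4 - (3)*R2:  [   0    0    3  -21 ]
R4 <- R4 - (1/4)*R3:  [   0    0    0  -23 ]
Upper-triangular form:
[ 1    6    4    8 ]
[ 0  -14  -12  -16 ]
[ 0    0   12    8 ]
[ 0    0    0  -23 ]
det(A) = (-1)^0 * (1) * (-14) * (12) * (-23) = 3864  (0 row swaps -> sign +1)

det(A) = 3864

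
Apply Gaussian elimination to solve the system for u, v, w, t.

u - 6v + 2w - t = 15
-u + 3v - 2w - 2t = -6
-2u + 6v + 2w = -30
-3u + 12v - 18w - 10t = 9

Forward elimination on [A|b]:
R2 <- R2 - (-1)*R1:  [  0  -3   0  -3   9 ]
R3 <- R3 - (-2)*R1:  [  0  -6   6  -2   0 ]
R4 <- R4 - (-3)*R1:  [   0   -6  -12  -13   54 ]
R3 <- R3 - (2)*R2:  [   0    0    6    4  -18 ]
R4 <- R4 - (2)*R2:  [   0    0  -12   -7   36 ]
R4 <- R4 - (-2)*R3:  [ 0  0  0  1  0 ]
Row echelon form:
[ 1  -6  2  -1  |   15 ]
[ 0  -3  0  -3  |    9 ]
[ 0   0  6   4  |  -18 ]
[ 0   0  0   1  |    0 ]
Back-substitution:
t = (0) / 1 = 0
w = (-18 - (4)*(0)) / 6 = -3
v = (9 - (-3)*(0)) / -3 = -3
u = (15 - (-6)*(-3) - (2)*(-3) - (-1)*(0)) / 1 = 3

(3, -3, -3, 0)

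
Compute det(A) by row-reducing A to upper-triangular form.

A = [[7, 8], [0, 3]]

det(A) = 21

Forward elimination:
Upper-triangular form:
[ 7  8 ]
[ 0  3 ]
det(A) = (-1)^0 * (7) * (3) = 21  (0 row swaps -> sign +1)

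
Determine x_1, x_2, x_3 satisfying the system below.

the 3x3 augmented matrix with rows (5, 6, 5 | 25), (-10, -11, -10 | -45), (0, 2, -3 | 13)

Forward elimination on [A|b]:
R2 <- R2 - (-2)*R1:  [ 0  1  0  5 ]
R3 <- R3 - (2)*R2:  [  0   0  -3   3 ]
Row echelon form:
[ 5  6   5  |  25 ]
[ 0  1   0  |   5 ]
[ 0  0  -3  |   3 ]
Back-substitution:
x_3 = (3) / -3 = -1
x_2 = (5) / 1 = 5
x_1 = (25 - (6)*(5) - (5)*(-1)) / 5 = 0

(0, 5, -1)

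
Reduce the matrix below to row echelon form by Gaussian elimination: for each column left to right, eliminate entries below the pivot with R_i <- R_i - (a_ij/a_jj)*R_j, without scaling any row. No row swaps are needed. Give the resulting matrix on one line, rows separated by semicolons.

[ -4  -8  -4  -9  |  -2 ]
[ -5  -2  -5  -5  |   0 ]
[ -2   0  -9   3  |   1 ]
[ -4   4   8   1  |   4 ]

REF = [-4 -8 -4 -9 -2; 0 8 0 25/4 5/2; 0 0 -7 35/8 3/4; 0 0 0 65/8 99/28]

Forward elimination:
R2 <- R2 - (5/4)*R1:  [    0     8     0  25/4   5/2 ]
R3 <- R3 - (1/2)*R1:  [    0     4    -7  15/2     2 ]
R4 <- R4 - (1)*R1:  [  0  12  12  10   6 ]
R3 <- R3 - (1/2)*R2:  [    0     0    -7  35/8   3/4 ]
R4 <- R4 - (3/2)*R2:  [   0    0   12  5/8  9/4 ]
R4 <- R4 - (-12/7)*R3:  [     0      0      0   65/8  99/28 ]
Row echelon form:
[ -4  -8  -4    -9  |     -2 ]
[  0   8   0  25/4  |    5/2 ]
[  0   0  -7  35/8  |    3/4 ]
[  0   0   0  65/8  |  99/28 ]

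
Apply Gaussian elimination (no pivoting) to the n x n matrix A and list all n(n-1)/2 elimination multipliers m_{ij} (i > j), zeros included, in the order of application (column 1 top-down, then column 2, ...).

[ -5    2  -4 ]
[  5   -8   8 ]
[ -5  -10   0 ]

Forward elimination:
R2 <- R2 - (-1)*R1:  [  0  -6   4 ]
R3 <- R3 - (1)*R1:  [   0  -12    4 ]
R3 <- R3 - (2)*R2:  [  0   0  -4 ]
Multipliers (in order of application): m_{21} = -1, m_{31} = 1, m_{32} = 2

multipliers: -1, 1, 2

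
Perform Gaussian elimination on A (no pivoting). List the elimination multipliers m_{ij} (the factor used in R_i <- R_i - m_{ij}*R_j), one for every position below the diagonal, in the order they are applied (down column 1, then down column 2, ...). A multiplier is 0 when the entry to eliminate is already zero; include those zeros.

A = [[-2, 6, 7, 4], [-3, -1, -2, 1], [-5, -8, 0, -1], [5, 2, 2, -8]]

multipliers: 3/2, 5/2, -5/2, 23/10, -17/10, -7/45

Forward elimination:
R2 <- R2 - (3/2)*R1:  [     0    -10  -25/2     -5 ]
R3 <- R3 - (5/2)*R1:  [     0    -23  -35/2    -11 ]
R4 <- R4 - (-5/2)*R1:  [    0    17  39/2     2 ]
R3 <- R3 - (23/10)*R2:  [    0     0  45/4   1/2 ]
R4 <- R4 - (-17/10)*R2:  [     0      0   -7/4  -13/2 ]
R4 <- R4 - (-7/45)*R3:  [       0        0        0  -289/45 ]
Multipliers (in order of application): m_{21} = 3/2, m_{31} = 5/2, m_{41} = -5/2, m_{32} = 23/10, m_{42} = -17/10, m_{43} = -7/45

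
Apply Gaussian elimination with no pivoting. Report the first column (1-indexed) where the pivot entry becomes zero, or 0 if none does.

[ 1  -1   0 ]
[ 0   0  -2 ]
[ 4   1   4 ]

first zero-pivot column = 2

Naive forward elimination:
R3 <- R3 - (4)*R1:  [ 0  5  4 ]
Matrix at this point:
[ 1  -1   0 ]
[ 0   0  -2 ]
[ 0   5   4 ]
Pivot entry (2,2) is zero but row 3 has 5 in column 2 -> naive elimination stops; a row interchange (e.g. R2 <-> R3) would be required here.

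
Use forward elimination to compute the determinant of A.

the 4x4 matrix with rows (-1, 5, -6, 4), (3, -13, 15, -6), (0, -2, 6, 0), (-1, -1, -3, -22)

Forward elimination:
R2 <- R2 - (-3)*R1:  [  0   2  -3   6 ]
R4 <- R4 - (1)*R1:  [   0   -6    3  -26 ]
R3 <- R3 - (-1)*R2:  [ 0  0  3  6 ]
R4 <- R4 - (-3)*R2:  [  0   0  -6  -8 ]
R4 <- R4 - (-2)*R3:  [ 0  0  0  4 ]
Upper-triangular form:
[ -1  5  -6  4 ]
[  0  2  -3  6 ]
[  0  0   3  6 ]
[  0  0   0  4 ]
det(A) = (-1)^0 * (-1) * (2) * (3) * (4) = -24  (0 row swaps -> sign +1)

det(A) = -24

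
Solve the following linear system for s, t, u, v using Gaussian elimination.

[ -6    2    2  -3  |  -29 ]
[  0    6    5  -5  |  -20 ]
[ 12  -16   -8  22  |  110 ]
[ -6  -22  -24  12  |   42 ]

(3, 0, -1, 3)

Forward elimination on [A|b]:
R3 <- R3 - (-2)*R1:  [   0  -12   -4   16   52 ]
R4 <- R4 - (1)*R1:  [   0  -24  -26   15   71 ]
R3 <- R3 - (-2)*R2:  [  0   0   6   6  12 ]
R4 <- R4 - (-4)*R2:  [  0   0  -6  -5  -9 ]
R4 <- R4 - (-1)*R3:  [ 0  0  0  1  3 ]
Row echelon form:
[ -6  2  2  -3  |  -29 ]
[  0  6  5  -5  |  -20 ]
[  0  0  6   6  |   12 ]
[  0  0  0   1  |    3 ]
Back-substitution:
v = (3) / 1 = 3
u = (12 - (6)*(3)) / 6 = -1
t = (-20 - (5)*(-1) - (-5)*(3)) / 6 = 0
s = (-29 - (2)*(0) - (2)*(-1) - (-3)*(3)) / -6 = 3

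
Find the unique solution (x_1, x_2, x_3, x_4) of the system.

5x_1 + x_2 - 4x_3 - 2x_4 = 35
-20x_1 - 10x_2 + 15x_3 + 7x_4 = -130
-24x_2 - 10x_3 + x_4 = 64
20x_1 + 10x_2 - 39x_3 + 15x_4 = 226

(4, -1, -4, 0)

Forward elimination on [A|b]:
R2 <- R2 - (-4)*R1:  [  0  -6  -1  -1  10 ]
R4 <- R4 - (4)*R1:  [   0    6  -23   23   86 ]
R3 <- R3 - (4)*R2:  [  0   0  -6   5  24 ]
R4 <- R4 - (-1)*R2:  [   0    0  -24   22   96 ]
R4 <- R4 - (4)*R3:  [ 0  0  0  2  0 ]
Row echelon form:
[ 5   1  -4  -2  |  35 ]
[ 0  -6  -1  -1  |  10 ]
[ 0   0  -6   5  |  24 ]
[ 0   0   0   2  |   0 ]
Back-substitution:
x_4 = (0) / 2 = 0
x_3 = (24 - (5)*(0)) / -6 = -4
x_2 = (10 - (-1)*(-4) - (-1)*(0)) / -6 = -1
x_1 = (35 - (1)*(-1) - (-4)*(-4) - (-2)*(0)) / 5 = 4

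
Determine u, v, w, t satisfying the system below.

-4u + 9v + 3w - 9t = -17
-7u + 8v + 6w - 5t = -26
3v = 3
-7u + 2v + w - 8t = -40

(5, 1, 1, 1)

Forward elimination on [A|b]:
R2 <- R2 - (7/4)*R1:  [     0  -31/4    3/4   43/4   15/4 ]
R4 <- R4 - (7/4)*R1:  [     0  -55/4  -17/4   31/4  -41/4 ]
R3 <- R3 - (-12/31)*R2:  [      0       0    9/31  129/31  138/31 ]
R4 <- R4 - (55/31)*R2:  [       0        0  -173/31  -351/31  -524/31 ]
R4 <- R4 - (-173/9)*R3:  [     0      0      0  206/3  206/3 ]
Row echelon form:
[ -4      9     3      -9  |     -17 ]
[  0  -31/4   3/4    43/4  |    15/4 ]
[  0      0  9/31  129/31  |  138/31 ]
[  0      0     0   206/3  |   206/3 ]
Back-substitution:
t = (206/3) / (206/3) = 1
w = (138/31 - (129/31)*(1)) / (9/31) = 1
v = (15/4 - (3/4)*(1) - (43/4)*(1)) / (-31/4) = 1
u = (-17 - (9)*(1) - (3)*(1) - (-9)*(1)) / -4 = 5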